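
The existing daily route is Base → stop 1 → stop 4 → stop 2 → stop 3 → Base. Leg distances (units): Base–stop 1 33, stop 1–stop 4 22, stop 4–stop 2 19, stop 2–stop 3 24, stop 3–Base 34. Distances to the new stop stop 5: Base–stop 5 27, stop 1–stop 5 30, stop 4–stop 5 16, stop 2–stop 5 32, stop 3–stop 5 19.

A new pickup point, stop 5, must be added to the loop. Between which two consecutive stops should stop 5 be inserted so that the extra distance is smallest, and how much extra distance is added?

Insertion cost between consecutive stops i–j is d(i,stop 5) + d(stop 5,j) − d(i,j):
  between Base and stop 1: 27 + 30 − 33 = 24
  between stop 1 and stop 4: 30 + 16 − 22 = 24
  between stop 4 and stop 2: 16 + 32 − 19 = 29
  between stop 2 and stop 3: 32 + 19 − 24 = 27
  between stop 3 and Base: 19 + 27 − 34 = 12
Cheapest insertion is between stop 3 and Base, adding 12.
New total = 132 + 12 = 144.

Minimum extra distance: 12, inserting stop 5 between stop 3 and Base.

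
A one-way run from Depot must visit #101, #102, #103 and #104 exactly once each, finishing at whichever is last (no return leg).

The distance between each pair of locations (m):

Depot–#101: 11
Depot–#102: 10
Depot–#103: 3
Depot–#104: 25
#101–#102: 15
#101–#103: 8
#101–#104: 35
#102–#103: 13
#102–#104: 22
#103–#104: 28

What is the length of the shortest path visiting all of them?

48 m — the minimum one-way total.

There are 4! = 24 possible orderings.
Depot - #101 - #102 - #103 - #104: 11+15+13+28 = 67
Depot - #101 - #102 - #104 - #103: 11+15+22+28 = 76
Depot - #101 - #103 - #102 - #104: 11+8+13+22 = 54
Depot - #101 - #103 - #104 - #102: 11+8+28+22 = 69
Depot - #101 - #104 - #102 - #103: 11+35+22+13 = 81
Depot - #101 - #104 - #103 - #102: 11+35+28+13 = 87
Depot - #102 - #101 - #103 - #104: 10+15+8+28 = 61
Depot - #102 - #101 - #104 - #103: 10+15+35+28 = 88
Depot - #102 - #103 - #101 - #104: 10+13+8+35 = 66
Depot - #102 - #103 - #104 - #101: 10+13+28+35 = 86
Depot - #102 - #104 - #101 - #103: 10+22+35+8 = 75
Depot - #102 - #104 - #103 - #101: 10+22+28+8 = 68
Depot - #103 - #101 - #102 - #104: 3+8+15+22 = 48
Depot - #103 - #101 - #104 - #102: 3+8+35+22 = 68
… (10 more)
The minimum is 48.
One shortest path: Depot → #103 → #101 → #102 → #104.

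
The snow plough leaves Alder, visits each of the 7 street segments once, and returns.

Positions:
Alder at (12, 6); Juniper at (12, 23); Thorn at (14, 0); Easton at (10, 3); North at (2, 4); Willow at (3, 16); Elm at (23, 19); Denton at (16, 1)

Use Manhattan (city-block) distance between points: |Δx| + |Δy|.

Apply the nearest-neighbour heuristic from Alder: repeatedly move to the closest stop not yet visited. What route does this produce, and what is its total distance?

Alder → [Easton:5 / Thorn:8 / Denton:9 / North:12 / Juniper:17 / Willow:19 / Elm:24] → Easton (5)
Easton → [Thorn:7 / Denton:8 / North:9 / Willow:20 / Juniper:22 / Elm:29] → Thorn (7)
Thorn → [Denton:3 / North:16 / Juniper:25 / Willow:27 / Elm:28] → Denton (3)
Denton → [North:17 / Elm:25 / Juniper:26 / Willow:28] → North (17)
North → [Willow:13 / Juniper:29 / Elm:36] → Willow (13)
Willow → [Juniper:16 / Elm:23] → Juniper (16)
Juniper → [Elm:15] → Elm (15)
Return Elm→Alder: 24.
Total = 5 + 7 + 3 + 17 + 13 + 16 + 15 + 24 = 100.

Nearest-neighbour total = 100; route Alder → Easton → Thorn → Denton → North → Willow → Juniper → Elm → Alder.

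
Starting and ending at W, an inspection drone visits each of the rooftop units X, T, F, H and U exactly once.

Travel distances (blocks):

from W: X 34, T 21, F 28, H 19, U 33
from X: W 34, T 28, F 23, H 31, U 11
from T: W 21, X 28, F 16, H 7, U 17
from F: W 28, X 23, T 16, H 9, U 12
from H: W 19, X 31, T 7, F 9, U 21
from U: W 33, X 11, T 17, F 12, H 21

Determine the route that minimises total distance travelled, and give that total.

Minimum total distance: 94 blocks.

W - X - T - F - H - U - W: 34+28+16+9+21+33 = 141
W - X - T - F - U - H - W: 34+28+16+12+21+19 = 130
W - X - T - H - F - U - W: 34+28+7+9+12+33 = 123
W - X - T - H - U - F - W: 34+28+7+21+12+28 = 130
W - X - T - U - F - H - W: 34+28+17+12+9+19 = 119
W - X - T - U - H - F - W: 34+28+17+21+9+28 = 137
W - X - F - T - H - U - W: 34+23+16+7+21+33 = 134
W - X - F - T - U - H - W: 34+23+16+17+21+19 = 130
W - X - F - H - T - U - W: 34+23+9+7+17+33 = 123
W - X - F - H - U - T - W: 34+23+9+21+17+21 = 125
W - X - F - U - T - H - W: 34+23+12+17+7+19 = 112
W - X - F - U - H - T - W: 34+23+12+21+7+21 = 118
W - X - H - T - F - U - W: 34+31+7+16+12+33 = 133
W - X - H - T - U - F - W: 34+31+7+17+12+28 = 129
… (46 more)
W - X - U - F - H - T - W: 34+11+12+9+7+21 = 94  ← best
The minimum is 94.
One optimal route: W → X → U → F → H → T → W (or its reverse).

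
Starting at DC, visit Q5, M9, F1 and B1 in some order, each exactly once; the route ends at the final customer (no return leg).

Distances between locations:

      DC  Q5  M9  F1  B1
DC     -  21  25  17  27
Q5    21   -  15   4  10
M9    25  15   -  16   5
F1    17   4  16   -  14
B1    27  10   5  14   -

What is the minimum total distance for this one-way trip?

Shortest open route: 36.

There are 4! = 24 possible orderings.
DC - Q5 - M9 - F1 - B1: 21+15+16+14 = 66
DC - Q5 - M9 - B1 - F1: 21+15+5+14 = 55
DC - Q5 - F1 - M9 - B1: 21+4+16+5 = 46
DC - Q5 - F1 - B1 - M9: 21+4+14+5 = 44
DC - Q5 - B1 - M9 - F1: 21+10+5+16 = 52
DC - Q5 - B1 - F1 - M9: 21+10+14+16 = 61
DC - M9 - Q5 - F1 - B1: 25+15+4+14 = 58
DC - M9 - Q5 - B1 - F1: 25+15+10+14 = 64
DC - M9 - F1 - Q5 - B1: 25+16+4+10 = 55
DC - M9 - F1 - B1 - Q5: 25+16+14+10 = 65
DC - M9 - B1 - Q5 - F1: 25+5+10+4 = 44
DC - M9 - B1 - F1 - Q5: 25+5+14+4 = 48
DC - F1 - Q5 - M9 - B1: 17+4+15+5 = 41
DC - F1 - Q5 - B1 - M9: 17+4+10+5 = 36
… (10 more)
The minimum is 36.
One shortest path: DC → F1 → Q5 → B1 → M9.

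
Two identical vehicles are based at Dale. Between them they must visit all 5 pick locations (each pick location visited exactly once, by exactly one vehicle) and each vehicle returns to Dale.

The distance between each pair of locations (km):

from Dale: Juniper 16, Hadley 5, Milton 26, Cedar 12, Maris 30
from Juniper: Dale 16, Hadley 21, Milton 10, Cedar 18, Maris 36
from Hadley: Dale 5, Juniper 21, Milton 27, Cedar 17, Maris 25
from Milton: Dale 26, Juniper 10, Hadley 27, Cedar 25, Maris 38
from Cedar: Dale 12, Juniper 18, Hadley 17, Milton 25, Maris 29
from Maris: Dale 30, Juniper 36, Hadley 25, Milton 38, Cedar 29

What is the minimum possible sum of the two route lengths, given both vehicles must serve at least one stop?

115 km — the smallest possible combined total.

There are 2^4 − 1 = 15 ways to divide the 5 stops into two non-empty groups. For each, the best each vehicle can do is its own shortest tour through its group:
  {Juniper} + {Hadley, Milton, Cedar, Maris}: 32 + 105 = 137
  {Hadley} + {Juniper, Milton, Cedar, Maris}: 10 + 105 = 115
  {Juniper, Hadley} + {Milton, Cedar, Maris}: 42 + 105 = 147
  {Milton} + {Juniper, Hadley, Cedar, Maris}: 52 + 93 = 145
  {Juniper, Milton} + {Hadley, Cedar, Maris}: 52 + 71 = 123
  {Hadley, Milton} + {Juniper, Cedar, Maris}: 58 + 93 = 151
  … (15 splits in total)
Best: vehicle 1 Dale → Hadley → Dale = 10; vehicle 2 Dale → Juniper → Milton → Maris → Cedar → Dale = 105; combined 115.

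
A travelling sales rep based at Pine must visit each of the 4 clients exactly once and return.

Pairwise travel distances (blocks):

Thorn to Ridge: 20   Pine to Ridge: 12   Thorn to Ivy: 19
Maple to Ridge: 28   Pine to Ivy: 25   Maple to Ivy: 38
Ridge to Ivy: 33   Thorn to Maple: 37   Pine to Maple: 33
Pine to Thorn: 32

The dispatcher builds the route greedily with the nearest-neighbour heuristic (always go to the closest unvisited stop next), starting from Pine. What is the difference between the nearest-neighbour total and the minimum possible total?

Excess over optimum: 1 blocks.

From Pine: Ridge=12, Ivy=25, Thorn=32, Maple=33 → choose Ridge (12).
From Ridge: Thorn=20, Maple=28, Ivy=33 → choose Thorn (20).
From Thorn: Ivy=19, Maple=37 → choose Ivy (19).
From Ivy: Maple=38 → choose Maple (38).
NN route Pine → Ridge → Thorn → Ivy → Maple → Pine costs 122.
Optimal: Pine → Ridge → Maple → Thorn → Ivy → Pine costs 121 (by enumerating all 12 distinct tours).
Excess = 122 − 121 = 1.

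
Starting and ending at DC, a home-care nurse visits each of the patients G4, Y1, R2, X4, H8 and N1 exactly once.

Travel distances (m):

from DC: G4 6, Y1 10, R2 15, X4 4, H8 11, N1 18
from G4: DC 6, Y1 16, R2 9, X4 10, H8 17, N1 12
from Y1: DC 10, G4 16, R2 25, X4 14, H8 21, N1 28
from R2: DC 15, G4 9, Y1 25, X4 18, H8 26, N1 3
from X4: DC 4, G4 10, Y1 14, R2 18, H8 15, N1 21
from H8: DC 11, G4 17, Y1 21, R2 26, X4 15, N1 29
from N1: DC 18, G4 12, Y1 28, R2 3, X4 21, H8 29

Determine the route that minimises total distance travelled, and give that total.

85 m — the shortest possible round trip.

With 6 stops there are 6!/2 = 360 distinct round trips (a route and its reverse cost the same).
DC - G4 - Y1 - R2 - X4 - H8 - N1 - DC: 6+16+25+18+15+29+18 = 127
DC - G4 - Y1 - R2 - X4 - N1 - H8 - DC: 6+16+25+18+21+29+11 = 126
DC - G4 - Y1 - R2 - H8 - X4 - N1 - DC: 6+16+25+26+15+21+18 = 127
DC - G4 - Y1 - R2 - H8 - N1 - X4 - DC: 6+16+25+26+29+21+4 = 127
DC - G4 - Y1 - R2 - N1 - X4 - H8 - DC: 6+16+25+3+21+15+11 = 97
DC - G4 - Y1 - R2 - N1 - H8 - X4 - DC: 6+16+25+3+29+15+4 = 98
DC - G4 - Y1 - X4 - R2 - H8 - N1 - DC: 6+16+14+18+26+29+18 = 127
DC - G4 - Y1 - X4 - R2 - N1 - H8 - DC: 6+16+14+18+3+29+11 = 97
… (352 more)
DC - G4 - R2 - N1 - X4 - Y1 - H8 - DC: 6+9+3+21+14+21+11 = 85  ← best
The minimum is 85.
One optimal route: DC → G4 → R2 → N1 → X4 → Y1 → H8 → DC (or its reverse).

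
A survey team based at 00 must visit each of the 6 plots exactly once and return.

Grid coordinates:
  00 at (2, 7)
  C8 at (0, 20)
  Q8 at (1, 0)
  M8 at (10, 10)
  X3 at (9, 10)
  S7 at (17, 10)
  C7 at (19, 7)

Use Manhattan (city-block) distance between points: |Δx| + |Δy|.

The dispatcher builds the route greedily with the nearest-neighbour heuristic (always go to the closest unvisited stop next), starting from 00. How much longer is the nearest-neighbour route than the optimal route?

Excess over optimum: 8.

00: Q8=8, X3=10, M8=11, C8=15, C7=17, S7=18 ⇒ Q8
Q8: X3=18, M8=19, C8=21, C7=25, S7=26 ⇒ X3
X3: M8=1, S7=8, C7=13, C8=19 ⇒ M8
M8: S7=7, C7=12, C8=20 ⇒ S7
S7: C7=5, C8=27 ⇒ C7
C7: C8=32 ⇒ C8
NN route 00 → Q8 → X3 → M8 → S7 → C7 → C8 → 00 costs 86.
Optimal: 00 → Q8 → C8 → X3 → M8 → S7 → C7 → 00 costs 78 (by enumerating all 360 distinct tours).
Excess = 86 − 78 = 8.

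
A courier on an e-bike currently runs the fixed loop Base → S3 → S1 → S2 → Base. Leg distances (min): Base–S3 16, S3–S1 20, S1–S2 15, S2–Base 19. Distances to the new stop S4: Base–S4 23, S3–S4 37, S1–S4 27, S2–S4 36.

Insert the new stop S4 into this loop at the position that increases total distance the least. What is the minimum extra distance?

Insertion cost between consecutive stops i–j is d(i,S4) + d(S4,j) − d(i,j):
  between Base and S3: 23 + 37 − 16 = 44
  between S3 and S1: 37 + 27 − 20 = 44
  between S1 and S2: 27 + 36 − 15 = 48
  between S2 and Base: 36 + 23 − 19 = 40
Cheapest insertion is between S2 and Base, adding 40.
New total = 70 + 40 = 110.

Adding 40 min by placing S4 on the S2–Base leg.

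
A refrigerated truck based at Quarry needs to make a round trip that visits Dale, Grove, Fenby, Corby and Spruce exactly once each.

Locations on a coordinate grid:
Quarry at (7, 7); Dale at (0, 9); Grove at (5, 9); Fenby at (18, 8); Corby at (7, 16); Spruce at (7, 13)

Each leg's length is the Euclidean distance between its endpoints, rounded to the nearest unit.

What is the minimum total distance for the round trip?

There are 60 distinct closed tours to check (reversals are equivalent).
Quarry - Dale - Grove - Fenby - Corby - Spruce - Quarry: 7+5+13+14+3+6 = 48
Quarry - Dale - Grove - Fenby - Spruce - Corby - Quarry: 7+5+13+12+3+9 = 49
Quarry - Dale - Grove - Corby - Fenby - Spruce - Quarry: 7+5+7+14+12+6 = 51
Quarry - Dale - Grove - Corby - Spruce - Fenby - Quarry: 7+5+7+3+12+11 = 45
Quarry - Dale - Grove - Spruce - Fenby - Corby - Quarry: 7+5+4+12+14+9 = 51
Quarry - Dale - Grove - Spruce - Corby - Fenby - Quarry: 7+5+4+3+14+11 = 44
Quarry - Dale - Fenby - Grove - Corby - Spruce - Quarry: 7+18+13+7+3+6 = 54
Quarry - Dale - Fenby - Grove - Spruce - Corby - Quarry: 7+18+13+4+3+9 = 54
Quarry - Dale - Fenby - Corby - Grove - Spruce - Quarry: 7+18+14+7+4+6 = 56
Quarry - Dale - Fenby - Corby - Spruce - Grove - Quarry: 7+18+14+3+4+3 = 49
Quarry - Dale - Fenby - Spruce - Grove - Corby - Quarry: 7+18+12+4+7+9 = 57
Quarry - Dale - Fenby - Spruce - Corby - Grove - Quarry: 7+18+12+3+7+3 = 50
Quarry - Dale - Corby - Grove - Fenby - Spruce - Quarry: 7+10+7+13+12+6 = 55
Quarry - Dale - Corby - Grove - Spruce - Fenby - Quarry: 7+10+7+4+12+11 = 51
… (46 more)
The minimum is 44.
One optimal route: Quarry → Dale → Grove → Spruce → Corby → Fenby → Quarry (or its reverse).

44 — the shortest possible round trip.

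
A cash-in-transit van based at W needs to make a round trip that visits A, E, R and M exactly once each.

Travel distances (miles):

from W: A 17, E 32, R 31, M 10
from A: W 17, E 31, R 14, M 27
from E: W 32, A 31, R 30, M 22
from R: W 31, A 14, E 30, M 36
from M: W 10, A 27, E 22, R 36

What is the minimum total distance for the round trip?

W - A - E - R - M - W: 17+31+30+36+10 = 124
W - A - E - M - R - W: 17+31+22+36+31 = 137
W - A - R - E - M - W: 17+14+30+22+10 = 93
W - A - R - M - E - W: 17+14+36+22+32 = 121
W - A - M - E - R - W: 17+27+22+30+31 = 127
W - A - M - R - E - W: 17+27+36+30+32 = 142
W - E - A - R - M - W: 32+31+14+36+10 = 123
W - E - A - M - R - W: 32+31+27+36+31 = 157
W - E - R - A - M - W: 32+30+14+27+10 = 113
W - E - M - A - R - W: 32+22+27+14+31 = 126
W - R - A - E - M - W: 31+14+31+22+10 = 108
W - R - E - A - M - W: 31+30+31+27+10 = 129
The minimum is 93.
One optimal route: W → A → R → E → M → W (or its reverse).

Shortest round trip = 93 miles.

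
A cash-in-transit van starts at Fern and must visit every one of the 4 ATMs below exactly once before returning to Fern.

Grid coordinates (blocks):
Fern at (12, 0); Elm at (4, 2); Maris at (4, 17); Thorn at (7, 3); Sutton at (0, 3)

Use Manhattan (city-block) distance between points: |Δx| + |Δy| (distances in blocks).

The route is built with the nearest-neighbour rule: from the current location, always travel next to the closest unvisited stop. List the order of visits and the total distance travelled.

Total distance 60 blocks via the nearest-neighbour route Fern → Thorn → Elm → Sutton → Maris → Fern.

At Fern the remaining stops are Thorn 8, Elm 10, Sutton 15, Maris 25; go to Thorn.
At Thorn the remaining stops are Elm 4, Sutton 7, Maris 17; go to Elm.
At Elm the remaining stops are Sutton 5, Maris 15; go to Sutton.
At Sutton the remaining stops are Maris 18; go to Maris.
Return Maris→Fern: 25.
Total = 8 + 4 + 5 + 18 + 25 = 60.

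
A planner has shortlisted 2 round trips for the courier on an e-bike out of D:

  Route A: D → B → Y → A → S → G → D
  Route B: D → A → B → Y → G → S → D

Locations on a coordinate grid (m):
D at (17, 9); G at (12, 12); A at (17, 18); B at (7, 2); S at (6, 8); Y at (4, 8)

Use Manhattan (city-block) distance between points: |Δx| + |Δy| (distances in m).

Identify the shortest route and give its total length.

Shortest is Route B, total 78 m.

Route A: 17 + 9 + 23 + 21 + 10 + 8 = 88
Route B: 9 + 26 + 9 + 12 + 10 + 12 = 78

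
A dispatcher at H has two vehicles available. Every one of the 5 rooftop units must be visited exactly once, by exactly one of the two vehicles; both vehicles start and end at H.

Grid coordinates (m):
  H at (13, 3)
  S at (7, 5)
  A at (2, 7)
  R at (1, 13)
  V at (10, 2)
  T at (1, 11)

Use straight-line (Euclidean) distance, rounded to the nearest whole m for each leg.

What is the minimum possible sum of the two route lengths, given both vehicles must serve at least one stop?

39 m — the smallest possible combined total.

There are 2^4 − 1 = 15 ways to divide the 5 stops into two non-empty groups. For each, the best each vehicle can do is its own shortest tour through its group:
  {S} + {A, R, V, T}: 12 + 34 = 46
  {A} + {S, R, V, T}: 24 + 33 = 57
  {S, A} + {R, V, T}: 23 + 33 = 56
  {R} + {S, A, V, T}: 32 + 30 = 62
  {S, R} + {A, V, T}: 32 + 30 = 62
  {A, R} + {S, V, T}: 34 + 29 = 63
  … (15 splits in total)
  {V} + {S, A, R, T}: 6 + 33 = 39  ← best
Best: vehicle 1 H → V → H = 6; vehicle 2 H → S → A → R → T → H = 33; combined 39.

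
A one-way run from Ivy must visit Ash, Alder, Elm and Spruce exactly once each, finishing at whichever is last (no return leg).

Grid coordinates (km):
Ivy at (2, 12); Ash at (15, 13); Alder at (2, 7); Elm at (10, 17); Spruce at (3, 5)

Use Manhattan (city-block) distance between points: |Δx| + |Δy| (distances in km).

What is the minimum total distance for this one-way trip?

There are 4! = 24 possible orderings.
Ivy - Ash - Alder - Elm - Spruce: 14+19+18+19 = 70
Ivy - Ash - Alder - Spruce - Elm: 14+19+3+19 = 55
Ivy - Ash - Elm - Alder - Spruce: 14+9+18+3 = 44
Ivy - Ash - Elm - Spruce - Alder: 14+9+19+3 = 45
Ivy - Ash - Spruce - Alder - Elm: 14+20+3+18 = 55
Ivy - Ash - Spruce - Elm - Alder: 14+20+19+18 = 71
Ivy - Alder - Ash - Elm - Spruce: 5+19+9+19 = 52
Ivy - Alder - Ash - Spruce - Elm: 5+19+20+19 = 63
Ivy - Alder - Elm - Ash - Spruce: 5+18+9+20 = 52
Ivy - Alder - Elm - Spruce - Ash: 5+18+19+20 = 62
Ivy - Alder - Spruce - Ash - Elm: 5+3+20+9 = 37
Ivy - Alder - Spruce - Elm - Ash: 5+3+19+9 = 36
Ivy - Elm - Ash - Alder - Spruce: 13+9+19+3 = 44
Ivy - Elm - Ash - Spruce - Alder: 13+9+20+3 = 45
… (10 more)
The minimum is 36.
One shortest path: Ivy → Alder → Spruce → Elm → Ash.

Shortest open route: 36 km.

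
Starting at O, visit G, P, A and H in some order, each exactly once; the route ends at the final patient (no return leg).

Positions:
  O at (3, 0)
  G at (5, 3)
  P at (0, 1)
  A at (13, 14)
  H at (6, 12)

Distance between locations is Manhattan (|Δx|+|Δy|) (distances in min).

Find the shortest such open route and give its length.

30 min — the minimum one-way total.

There are 4! = 24 possible orderings.
O→G→P→A→H: 5+7+26+9 = 47
O→G→P→H→A: 5+7+17+9 = 38
O→G→A→P→H: 5+19+26+17 = 67
O→G→A→H→P: 5+19+9+17 = 50
O→G→H→P→A: 5+10+17+26 = 58
O→G→H→A→P: 5+10+9+26 = 50
O→P→G→A→H: 4+7+19+9 = 39
O→P→G→H→A: 4+7+10+9 = 30
O→P→A→G→H: 4+26+19+10 = 59
O→P→A→H→G: 4+26+9+10 = 49
O→P→H→G→A: 4+17+10+19 = 50
O→P→H→A→G: 4+17+9+19 = 49
O→A→G→P→H: 24+19+7+17 = 67
O→A→G→H→P: 24+19+10+17 = 70
… (10 more)
The minimum is 30.
One shortest path: O → P → G → H → A.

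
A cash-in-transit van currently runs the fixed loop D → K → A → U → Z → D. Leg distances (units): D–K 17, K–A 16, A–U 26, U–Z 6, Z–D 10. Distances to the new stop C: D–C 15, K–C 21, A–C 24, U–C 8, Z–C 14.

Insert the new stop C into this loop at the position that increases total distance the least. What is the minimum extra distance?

Insertion cost between consecutive stops i–j is d(i,C) + d(C,j) − d(i,j):
  between D and K: 15 + 21 − 17 = 19
  between K and A: 21 + 24 − 16 = 29
  between A and U: 24 + 8 − 26 = 6
  between U and Z: 8 + 14 − 6 = 16
  between Z and D: 14 + 15 − 10 = 19
Cheapest insertion is between A and U, adding 6.
New total = 75 + 6 = 81.

+6 — insert C between A and U.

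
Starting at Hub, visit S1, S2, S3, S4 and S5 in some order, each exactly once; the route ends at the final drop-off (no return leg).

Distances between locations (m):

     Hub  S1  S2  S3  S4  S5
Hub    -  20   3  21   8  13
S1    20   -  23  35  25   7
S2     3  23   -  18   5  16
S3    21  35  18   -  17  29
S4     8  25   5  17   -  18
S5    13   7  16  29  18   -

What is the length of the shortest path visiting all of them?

There are 5! = 120 possible orderings.
Hub → S1 → S2 → S3 → S4 → S5: 20+23+18+17+18 = 96
Hub → S1 → S2 → S3 → S5 → S4: 20+23+18+29+18 = 108
Hub → S1 → S2 → S4 → S3 → S5: 20+23+5+17+29 = 94
Hub → S1 → S2 → S4 → S5 → S3: 20+23+5+18+29 = 95
Hub → S1 → S2 → S5 → S3 → S4: 20+23+16+29+17 = 105
Hub → S1 → S2 → S5 → S4 → S3: 20+23+16+18+17 = 94
Hub → S1 → S3 → S2 → S4 → S5: 20+35+18+5+18 = 96
Hub → S1 → S3 → S2 → S5 → S4: 20+35+18+16+18 = 107
Hub → S1 → S3 → S4 → S2 → S5: 20+35+17+5+16 = 93
Hub → S1 → S3 → S4 → S5 → S2: 20+35+17+18+16 = 106
Hub → S1 → S3 → S5 → S2 → S4: 20+35+29+16+5 = 105
Hub → S1 → S3 → S5 → S4 → S2: 20+35+29+18+5 = 107
Hub → S1 → S4 → S2 → S3 → S5: 20+25+5+18+29 = 97
Hub → S1 → S4 → S2 → S5 → S3: 20+25+5+16+29 = 95
… (106 more)
Hub → S2 → S4 → S3 → S5 → S1: 3+5+17+29+7 = 61  ← best
The minimum is 61.
One shortest path: Hub → S2 → S4 → S3 → S5 → S1.

61 m — the minimum one-way total.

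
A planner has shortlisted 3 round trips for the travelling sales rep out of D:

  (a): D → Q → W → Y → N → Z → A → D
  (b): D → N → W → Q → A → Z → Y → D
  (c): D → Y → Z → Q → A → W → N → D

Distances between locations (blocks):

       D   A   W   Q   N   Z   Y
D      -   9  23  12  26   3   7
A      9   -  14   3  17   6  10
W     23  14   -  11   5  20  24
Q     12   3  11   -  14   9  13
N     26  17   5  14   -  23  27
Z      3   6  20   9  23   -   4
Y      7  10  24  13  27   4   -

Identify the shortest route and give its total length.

(a): 12 + 11 + 24 + 27 + 23 + 6 + 9 = 112
(b): 26 + 5 + 11 + 3 + 6 + 4 + 7 = 62
(c): 7 + 4 + 9 + 3 + 14 + 5 + 26 = 68

Shortest is (b), total 62 blocks.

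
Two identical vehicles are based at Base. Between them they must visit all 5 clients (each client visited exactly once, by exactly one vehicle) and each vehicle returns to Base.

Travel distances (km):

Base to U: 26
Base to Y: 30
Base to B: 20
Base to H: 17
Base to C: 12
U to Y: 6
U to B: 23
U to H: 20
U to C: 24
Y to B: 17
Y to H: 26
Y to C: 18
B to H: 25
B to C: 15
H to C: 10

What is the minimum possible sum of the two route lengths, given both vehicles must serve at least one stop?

There are 2^4 − 1 = 15 ways to divide the 5 stops into two non-empty groups. For each, the best each vehicle can do is its own shortest tour through its group:
  {U} + {Y, B, H, C}: 52 + 82 = 134
  {Y} + {U, B, H, C}: 60 + 85 = 145
  {U, Y} + {B, H, C}: 62 + 62 = 124
  {B} + {U, Y, H, C}: 40 + 73 = 113
  {U, B} + {Y, H, C}: 69 + 73 = 142
  {Y, B} + {U, H, C}: 67 + 68 = 135
  … (15 splits in total)
  {U, Y, B, H} + {C}: 80 + 24 = 104  ← best
Best: vehicle 1 Base → B → Y → U → H → Base = 80; vehicle 2 Base → C → Base = 24; combined 104.

Minimum combined distance: 104 km.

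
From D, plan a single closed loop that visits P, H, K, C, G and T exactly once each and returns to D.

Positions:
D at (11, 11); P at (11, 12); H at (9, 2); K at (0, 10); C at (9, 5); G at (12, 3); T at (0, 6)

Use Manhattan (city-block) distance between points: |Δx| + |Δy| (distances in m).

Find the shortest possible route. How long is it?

There are 360 distinct closed tours to check (reversals are equivalent).
D - P - H - K - C - G - T - D: 1+12+17+14+5+15+16 = 80
D - P - H - K - C - T - G - D: 1+12+17+14+10+15+9 = 78
D - P - H - K - G - C - T - D: 1+12+17+19+5+10+16 = 80
D - P - H - K - G - T - C - D: 1+12+17+19+15+10+8 = 82
D - P - H - K - T - C - G - D: 1+12+17+4+10+5+9 = 58
D - P - H - K - T - G - C - D: 1+12+17+4+15+5+8 = 62
D - P - H - C - K - G - T - D: 1+12+3+14+19+15+16 = 80
D - P - H - C - K - T - G - D: 1+12+3+14+4+15+9 = 58
… (352 more)
D - P - K - T - C - H - G - D: 1+13+4+10+3+4+9 = 44  ← best
The minimum is 44.
One optimal route: D → P → K → T → C → H → G → D (or its reverse).

Shortest round trip = 44 m.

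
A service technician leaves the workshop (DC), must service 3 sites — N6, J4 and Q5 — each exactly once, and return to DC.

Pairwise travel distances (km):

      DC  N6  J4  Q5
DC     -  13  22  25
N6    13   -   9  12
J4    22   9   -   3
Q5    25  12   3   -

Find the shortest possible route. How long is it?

DC - N6 - J4 - Q5 - DC: 13+9+3+25 = 50
DC - N6 - Q5 - J4 - DC: 13+12+3+22 = 50
DC - J4 - N6 - Q5 - DC: 22+9+12+25 = 68
The minimum is 50.
One optimal route: DC → N6 → J4 → Q5 → DC (or its reverse).

Shortest round trip = 50 km.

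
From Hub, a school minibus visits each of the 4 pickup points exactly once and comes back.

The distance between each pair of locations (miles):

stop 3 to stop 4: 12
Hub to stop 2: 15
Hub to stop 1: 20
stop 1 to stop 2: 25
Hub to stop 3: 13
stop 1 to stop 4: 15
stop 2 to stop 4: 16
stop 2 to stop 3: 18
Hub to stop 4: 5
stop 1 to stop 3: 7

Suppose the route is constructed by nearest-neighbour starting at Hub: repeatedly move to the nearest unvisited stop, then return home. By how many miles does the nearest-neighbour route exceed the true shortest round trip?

Hub: stop 4=5, stop 3=13, stop 2=15, stop 1=20 ⇒ stop 4
stop 4: stop 3=12, stop 1=15, stop 2=16 ⇒ stop 3
stop 3: stop 1=7, stop 2=18 ⇒ stop 1
stop 1: stop 2=25 ⇒ stop 2
NN route Hub → stop 4 → stop 3 → stop 1 → stop 2 → Hub costs 64.
Optimal: Hub → stop 2 → stop 3 → stop 1 → stop 4 → Hub costs 60 (by enumerating all 12 distinct tours).
Excess = 64 − 60 = 4.

4 miles longer than the optimal tour.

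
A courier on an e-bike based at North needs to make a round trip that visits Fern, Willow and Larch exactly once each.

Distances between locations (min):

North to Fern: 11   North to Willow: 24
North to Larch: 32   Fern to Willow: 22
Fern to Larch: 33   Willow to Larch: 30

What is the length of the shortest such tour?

Minimum total distance: 95 min.

There are 3 distinct closed tours to check (reversals are equivalent).
North→Fern→Willow→Larch→North: 11+22+30+32 = 95
North→Fern→Larch→Willow→North: 11+33+30+24 = 98
North→Willow→Fern→Larch→North: 24+22+33+32 = 111
The minimum is 95.
One optimal route: North → Fern → Willow → Larch → North (or its reverse).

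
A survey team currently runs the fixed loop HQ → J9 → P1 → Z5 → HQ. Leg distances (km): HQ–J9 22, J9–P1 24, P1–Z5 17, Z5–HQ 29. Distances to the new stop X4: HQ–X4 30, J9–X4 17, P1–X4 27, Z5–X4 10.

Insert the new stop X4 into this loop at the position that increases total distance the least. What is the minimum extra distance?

Minimum extra distance: 11 km, inserting X4 between Z5 and HQ.

Insertion cost between consecutive stops i–j is d(i,X4) + d(X4,j) − d(i,j):
  between HQ and J9: 30 + 17 − 22 = 25
  between J9 and P1: 17 + 27 − 24 = 20
  between P1 and Z5: 27 + 10 − 17 = 20
  between Z5 and HQ: 10 + 30 − 29 = 11
Cheapest insertion is between Z5 and HQ, adding 11.
New total = 92 + 11 = 103.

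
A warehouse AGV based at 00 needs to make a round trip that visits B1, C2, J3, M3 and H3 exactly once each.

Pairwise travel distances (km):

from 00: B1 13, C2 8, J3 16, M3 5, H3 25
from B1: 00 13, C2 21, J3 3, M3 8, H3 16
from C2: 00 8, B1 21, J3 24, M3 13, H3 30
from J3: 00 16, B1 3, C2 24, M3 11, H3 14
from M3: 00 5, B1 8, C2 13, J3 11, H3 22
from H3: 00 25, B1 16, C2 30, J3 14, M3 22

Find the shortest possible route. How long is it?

There are 60 distinct closed tours to check (reversals are equivalent).
00-B1-C2-J3-M3-H3-00: 13+21+24+11+22+25 = 116
00-B1-C2-J3-H3-M3-00: 13+21+24+14+22+5 = 99
00-B1-C2-M3-J3-H3-00: 13+21+13+11+14+25 = 97
00-B1-C2-M3-H3-J3-00: 13+21+13+22+14+16 = 99
00-B1-C2-H3-J3-M3-00: 13+21+30+14+11+5 = 94
00-B1-C2-H3-M3-J3-00: 13+21+30+22+11+16 = 113
00-B1-J3-C2-M3-H3-00: 13+3+24+13+22+25 = 100
00-B1-J3-C2-H3-M3-00: 13+3+24+30+22+5 = 97
00-B1-J3-M3-C2-H3-00: 13+3+11+13+30+25 = 95
00-B1-J3-M3-H3-C2-00: 13+3+11+22+30+8 = 87
00-B1-J3-H3-C2-M3-00: 13+3+14+30+13+5 = 78
00-B1-J3-H3-M3-C2-00: 13+3+14+22+13+8 = 73
00-B1-M3-C2-J3-H3-00: 13+8+13+24+14+25 = 97
00-B1-M3-C2-H3-J3-00: 13+8+13+30+14+16 = 94
… (46 more)
00-C2-H3-J3-B1-M3-00: 8+30+14+3+8+5 = 68  ← best
The minimum is 68.
One optimal route: 00 → C2 → H3 → J3 → B1 → M3 → 00 (or its reverse).

68 km — the shortest possible round trip.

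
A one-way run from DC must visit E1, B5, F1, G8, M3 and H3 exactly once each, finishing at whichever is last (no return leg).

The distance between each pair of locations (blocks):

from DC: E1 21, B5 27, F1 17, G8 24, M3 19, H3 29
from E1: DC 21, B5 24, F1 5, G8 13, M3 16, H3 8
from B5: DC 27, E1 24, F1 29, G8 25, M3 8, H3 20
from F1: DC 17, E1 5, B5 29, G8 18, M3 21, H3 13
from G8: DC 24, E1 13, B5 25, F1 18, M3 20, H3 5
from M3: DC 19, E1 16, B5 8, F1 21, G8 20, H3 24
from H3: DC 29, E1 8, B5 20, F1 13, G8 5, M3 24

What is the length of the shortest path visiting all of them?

There are 6! = 720 possible orderings.
DC→E1→B5→F1→G8→M3→H3: 21+24+29+18+20+24 = 136
DC→E1→B5→F1→G8→H3→M3: 21+24+29+18+5+24 = 121
DC→E1→B5→F1→M3→G8→H3: 21+24+29+21+20+5 = 120
DC→E1→B5→F1→M3→H3→G8: 21+24+29+21+24+5 = 124
DC→E1→B5→F1→H3→G8→M3: 21+24+29+13+5+20 = 112
DC→E1→B5→F1→H3→M3→G8: 21+24+29+13+24+20 = 131
DC→E1→B5→G8→F1→M3→H3: 21+24+25+18+21+24 = 133
DC→E1→B5→G8→F1→H3→M3: 21+24+25+18+13+24 = 125
… (712 more)
DC→F1→E1→H3→G8→M3→B5: 17+5+8+5+20+8 = 63  ← best
The minimum is 63.
One shortest path: DC → F1 → E1 → H3 → G8 → M3 → B5.

63 blocks — the minimum one-way total.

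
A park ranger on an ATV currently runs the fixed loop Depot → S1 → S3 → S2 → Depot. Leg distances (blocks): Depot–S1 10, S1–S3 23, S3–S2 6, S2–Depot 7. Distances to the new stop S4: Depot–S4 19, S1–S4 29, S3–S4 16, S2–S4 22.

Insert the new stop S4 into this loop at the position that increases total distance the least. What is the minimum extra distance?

Minimum extra distance: 22 blocks, inserting S4 between S1 and S3.

Insertion cost between consecutive stops i–j is d(i,S4) + d(S4,j) − d(i,j):
  between Depot and S1: 19 + 29 − 10 = 38
  between S1 and S3: 29 + 16 − 23 = 22
  between S3 and S2: 16 + 22 − 6 = 32
  between S2 and Depot: 22 + 19 − 7 = 34
Cheapest insertion is between S1 and S3, adding 22.
New total = 46 + 22 = 68.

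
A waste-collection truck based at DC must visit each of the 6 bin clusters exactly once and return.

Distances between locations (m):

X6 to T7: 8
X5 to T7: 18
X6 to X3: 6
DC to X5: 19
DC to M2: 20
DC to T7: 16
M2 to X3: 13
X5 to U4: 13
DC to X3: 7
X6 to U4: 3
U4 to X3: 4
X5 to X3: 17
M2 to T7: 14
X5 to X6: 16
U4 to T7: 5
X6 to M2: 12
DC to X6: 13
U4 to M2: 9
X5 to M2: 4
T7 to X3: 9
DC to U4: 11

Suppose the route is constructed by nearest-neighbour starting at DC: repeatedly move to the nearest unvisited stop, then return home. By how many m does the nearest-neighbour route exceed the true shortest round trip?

From DC: X3=7, U4=11, X6=13, T7=16, X5=19, M2=20 → choose X3 (7).
From X3: U4=4, X6=6, T7=9, M2=13, X5=17 → choose U4 (4).
From U4: X6=3, T7=5, M2=9, X5=13 → choose X6 (3).
From X6: T7=8, M2=12, X5=16 → choose T7 (8).
From T7: M2=14, X5=18 → choose M2 (14).
From M2: X5=4 → choose X5 (4).
NN route DC → X3 → U4 → X6 → T7 → M2 → X5 → DC costs 59.
Optimal: DC → X5 → M2 → U4 → T7 → X6 → X3 → DC costs 58 (by enumerating all 360 distinct tours).
Excess = 59 − 58 = 1.

1 m longer than the optimal tour.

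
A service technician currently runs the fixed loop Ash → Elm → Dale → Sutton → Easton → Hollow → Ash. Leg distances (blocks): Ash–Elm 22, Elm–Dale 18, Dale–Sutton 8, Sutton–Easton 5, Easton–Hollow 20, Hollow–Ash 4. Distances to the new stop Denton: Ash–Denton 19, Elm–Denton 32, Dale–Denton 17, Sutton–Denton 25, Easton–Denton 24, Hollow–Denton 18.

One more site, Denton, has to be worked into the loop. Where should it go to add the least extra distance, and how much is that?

Insertion cost between consecutive stops i–j is d(i,Denton) + d(Denton,j) − d(i,j):
  between Ash and Elm: 19 + 32 − 22 = 29
  between Elm and Dale: 32 + 17 − 18 = 31
  between Dale and Sutton: 17 + 25 − 8 = 34
  between Sutton and Easton: 25 + 24 − 5 = 44
  between Easton and Hollow: 24 + 18 − 20 = 22
  between Hollow and Ash: 18 + 19 − 4 = 33
Cheapest insertion is between Easton and Hollow, adding 22.
New total = 77 + 22 = 99.

Minimum extra distance: 22 blocks, inserting Denton between Easton and Hollow.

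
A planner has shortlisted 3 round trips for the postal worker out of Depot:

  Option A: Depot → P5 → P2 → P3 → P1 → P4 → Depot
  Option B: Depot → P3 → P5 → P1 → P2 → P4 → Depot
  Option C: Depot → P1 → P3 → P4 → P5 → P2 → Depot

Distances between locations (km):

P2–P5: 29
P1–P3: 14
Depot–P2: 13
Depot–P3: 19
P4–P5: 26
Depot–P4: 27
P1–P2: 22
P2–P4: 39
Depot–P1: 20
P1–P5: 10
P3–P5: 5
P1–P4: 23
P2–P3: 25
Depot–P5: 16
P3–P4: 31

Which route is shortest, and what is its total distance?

Option A: 16 + 29 + 25 + 14 + 23 + 27 = 134
Option B: 19 + 5 + 10 + 22 + 39 + 27 = 122
Option C: 20 + 14 + 31 + 26 + 29 + 13 = 133

Shortest is Option B, total 122 km.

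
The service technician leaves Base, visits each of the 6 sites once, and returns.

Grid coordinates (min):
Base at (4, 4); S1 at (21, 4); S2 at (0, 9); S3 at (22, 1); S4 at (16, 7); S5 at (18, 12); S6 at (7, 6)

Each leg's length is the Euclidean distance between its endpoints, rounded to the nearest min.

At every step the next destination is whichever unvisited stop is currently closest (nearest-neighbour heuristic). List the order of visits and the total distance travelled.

Base → [S6:4 / S2:6 / S4:12 / S5:16 / S1:17 / S3:18] → S6 (4)
S6 → [S2:8 / S4:9 / S5:13 / S1:14 / S3:16] → S2 (8)
S2 → [S4:16 / S5:18 / S1:22 / S3:23] → S4 (16)
S4 → [S5:5 / S1:6 / S3:8] → S5 (5)
S5 → [S1:9 / S3:12] → S1 (9)
S1 → [S3:3] → S3 (3)
Return S3→Base: 18.
Total = 4 + 8 + 16 + 5 + 9 + 3 + 18 = 63.

63 min along Base → S6 → S2 → S4 → S5 → S1 → S3 → Base.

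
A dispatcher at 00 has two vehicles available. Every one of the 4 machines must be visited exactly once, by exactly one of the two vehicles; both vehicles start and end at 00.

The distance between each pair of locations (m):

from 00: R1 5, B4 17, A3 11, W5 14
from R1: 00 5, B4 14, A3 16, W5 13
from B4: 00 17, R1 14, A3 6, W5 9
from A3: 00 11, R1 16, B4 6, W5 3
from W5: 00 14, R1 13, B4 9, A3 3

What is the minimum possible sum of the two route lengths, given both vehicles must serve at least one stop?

There are 2^3 − 1 = 7 ways to divide the 4 stops into two non-empty groups. For each, the best each vehicle can do is its own shortest tour through its group:
  {R1} + {B4, A3, W5}: 10 + 40 = 50
  {B4} + {R1, A3, W5}: 34 + 32 = 66
  {R1, B4} + {A3, W5}: 36 + 28 = 64
  {A3} + {R1, B4, W5}: 22 + 42 = 64
  {R1, A3} + {B4, W5}: 32 + 40 = 72
  {B4, A3} + {R1, W5}: 34 + 32 = 66
  … (7 splits in total)
Best: vehicle 1 00 → R1 → 00 = 10; vehicle 2 00 → B4 → A3 → W5 → 00 = 40; combined 50.

Minimum combined distance: 50 m.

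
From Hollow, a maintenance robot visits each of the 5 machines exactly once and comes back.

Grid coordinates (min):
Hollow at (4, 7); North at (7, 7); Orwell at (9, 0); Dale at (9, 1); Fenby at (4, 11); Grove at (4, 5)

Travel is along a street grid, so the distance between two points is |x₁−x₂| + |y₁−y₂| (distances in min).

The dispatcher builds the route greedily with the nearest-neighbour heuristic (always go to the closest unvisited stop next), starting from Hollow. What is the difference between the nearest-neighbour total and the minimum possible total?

10 min longer than the optimal tour.

From Hollow: Grove=2, North=3, Fenby=4, Dale=11, Orwell=12 → choose Grove (2).
From Grove: North=5, Fenby=6, Dale=9, Orwell=10 → choose North (5).
From North: Fenby=7, Dale=8, Orwell=9 → choose Fenby (7).
From Fenby: Dale=15, Orwell=16 → choose Dale (15).
From Dale: Orwell=1 → choose Orwell (1).
NN route Hollow → Grove → North → Fenby → Dale → Orwell → Hollow costs 42.
Optimal: Hollow → North → Orwell → Dale → Grove → Fenby → Hollow costs 32 (by enumerating all 60 distinct tours).
Excess = 42 − 32 = 10.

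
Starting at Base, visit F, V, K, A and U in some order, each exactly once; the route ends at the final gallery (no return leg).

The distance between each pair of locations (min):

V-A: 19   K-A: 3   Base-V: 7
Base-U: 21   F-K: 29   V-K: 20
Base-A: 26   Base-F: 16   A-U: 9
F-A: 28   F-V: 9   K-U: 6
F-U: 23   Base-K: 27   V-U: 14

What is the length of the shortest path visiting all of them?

48 min — the minimum one-way total.

There are 5! = 120 possible orderings.
Base→F→V→K→A→U: 16+9+20+3+9 = 57
Base→F→V→K→U→A: 16+9+20+6+9 = 60
Base→F→V→A→K→U: 16+9+19+3+6 = 53
Base→F→V→A→U→K: 16+9+19+9+6 = 59
Base→F→V→U→K→A: 16+9+14+6+3 = 48
Base→F→V→U→A→K: 16+9+14+9+3 = 51
Base→F→K→V→A→U: 16+29+20+19+9 = 93
Base→F→K→V→U→A: 16+29+20+14+9 = 88
Base→F→K→A→V→U: 16+29+3+19+14 = 81
Base→F→K→A→U→V: 16+29+3+9+14 = 71
Base→F→K→U→V→A: 16+29+6+14+19 = 84
Base→F→K→U→A→V: 16+29+6+9+19 = 79
Base→F→A→V→K→U: 16+28+19+20+6 = 89
Base→F→A→V→U→K: 16+28+19+14+6 = 83
… (106 more)
The minimum is 48.
One shortest path: Base → F → V → U → K → A.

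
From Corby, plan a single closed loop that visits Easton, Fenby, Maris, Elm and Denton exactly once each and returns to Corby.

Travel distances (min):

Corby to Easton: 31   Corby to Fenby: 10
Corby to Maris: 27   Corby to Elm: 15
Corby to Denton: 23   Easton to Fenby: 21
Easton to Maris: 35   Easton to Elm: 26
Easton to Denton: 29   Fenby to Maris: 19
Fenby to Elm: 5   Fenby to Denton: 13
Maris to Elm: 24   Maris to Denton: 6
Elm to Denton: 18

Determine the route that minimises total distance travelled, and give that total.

103 min — the shortest possible round trip.

With 5 stops there are 5!/2 = 60 distinct round trips (a route and its reverse cost the same).
Corby → Easton → Fenby → Maris → Elm → Denton → Corby: 31+21+19+24+18+23 = 136
Corby → Easton → Fenby → Maris → Denton → Elm → Corby: 31+21+19+6+18+15 = 110
Corby → Easton → Fenby → Elm → Maris → Denton → Corby: 31+21+5+24+6+23 = 110
Corby → Easton → Fenby → Elm → Denton → Maris → Corby: 31+21+5+18+6+27 = 108
Corby → Easton → Fenby → Denton → Maris → Elm → Corby: 31+21+13+6+24+15 = 110
Corby → Easton → Fenby → Denton → Elm → Maris → Corby: 31+21+13+18+24+27 = 134
Corby → Easton → Maris → Fenby → Elm → Denton → Corby: 31+35+19+5+18+23 = 131
Corby → Easton → Maris → Fenby → Denton → Elm → Corby: 31+35+19+13+18+15 = 131
Corby → Easton → Maris → Elm → Fenby → Denton → Corby: 31+35+24+5+13+23 = 131
Corby → Easton → Maris → Elm → Denton → Fenby → Corby: 31+35+24+18+13+10 = 131
Corby → Easton → Maris → Denton → Fenby → Elm → Corby: 31+35+6+13+5+15 = 105
Corby → Easton → Maris → Denton → Elm → Fenby → Corby: 31+35+6+18+5+10 = 105
Corby → Easton → Elm → Fenby → Maris → Denton → Corby: 31+26+5+19+6+23 = 110
Corby → Easton → Elm → Fenby → Denton → Maris → Corby: 31+26+5+13+6+27 = 108
… (46 more)
Corby → Fenby → Elm → Easton → Denton → Maris → Corby: 10+5+26+29+6+27 = 103  ← best
The minimum is 103.
One optimal route: Corby → Fenby → Elm → Easton → Denton → Maris → Corby (or its reverse).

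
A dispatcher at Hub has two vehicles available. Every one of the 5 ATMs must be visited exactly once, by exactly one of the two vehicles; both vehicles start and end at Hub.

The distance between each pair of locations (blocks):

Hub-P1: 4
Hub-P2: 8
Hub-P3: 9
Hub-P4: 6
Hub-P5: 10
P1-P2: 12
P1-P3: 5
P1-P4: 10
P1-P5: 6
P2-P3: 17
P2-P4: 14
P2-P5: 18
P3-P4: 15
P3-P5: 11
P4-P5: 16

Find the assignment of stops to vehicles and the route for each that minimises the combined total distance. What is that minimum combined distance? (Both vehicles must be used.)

Try each way of splitting the stops between the two vehicles (each non-empty) and, for each split, find the best tour for each vehicle:
  {P1} + {P2, P3, P4, P5}: 8 + 58 = 66
  {P2} + {P1, P3, P4, P5}: 16 + 42 = 58
  {P1, P2} + {P3, P4, P5}: 24 + 42 = 66
  {P3} + {P1, P2, P4, P5}: 18 + 48 = 66
  {P1, P3} + {P2, P4, P5}: 18 + 48 = 66
  {P2, P3} + {P1, P4, P5}: 34 + 32 = 66
  … (15 splits in total)
Best: vehicle 1 Hub → P2 → Hub = 16; vehicle 2 Hub → P1 → P3 → P5 → P4 → Hub = 42; combined 58.

58 blocks — the smallest possible combined total.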